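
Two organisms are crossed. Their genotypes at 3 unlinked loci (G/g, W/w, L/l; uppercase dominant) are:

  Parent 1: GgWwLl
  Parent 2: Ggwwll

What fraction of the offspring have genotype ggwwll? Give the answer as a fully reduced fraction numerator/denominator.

GgWwLl gametes: GWL×1, GWl×1, GwL×1, Gwl×1, gWL×1, gWl×1, gwL×1, gwl×1
Ggwwll gametes: Gwl×4, gwl×4
GgWwLl×Ggwwll grid (8·8=64): GGWwLl=4 GGWwll=4 GGwwLl=4 GGwwll=4 GgWwLl=8 GgWwll=8 GgwwLl=8 Ggwwll=8 ggWwLl=4 ggWwll=4 ggwwLl=4 ggwwll=4
ggwwll hits 4/64; gcd=4; 4÷4/64÷4 = 1/16

P(ggwwll) = 1/16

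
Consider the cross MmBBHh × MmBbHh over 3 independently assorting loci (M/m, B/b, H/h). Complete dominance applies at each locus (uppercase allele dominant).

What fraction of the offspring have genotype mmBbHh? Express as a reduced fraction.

P(mmBbHh) = 1/16

MmBBHh gametes: MBH×2, MBh×2, mBH×2, mBh×2
MmBbHh gametes: MBH×1, MBh×1, MbH×1, Mbh×1, mBH×1, mBh×1, mbH×1, mbh×1
MmBBHh×MmBbHh grid (8·8=64): MMBBHH=2 MMBBHh=4 MMBBhh=2 MMBbHH=2 MMBbHh=4 MMBbhh=2 MmBBHH=4 MmBBHh=8 MmBBhh=4 MmBbHH=4 MmBbHh=8 MmBbhh=4 mmBBHH=2 mmBBHh=4 mmBBhh=2 mmBbHH=2 mmBbHh=4 mmBbhh=2
mmBbHh hits 4/64; gcd=4; 4÷4/64÷4 = 1/16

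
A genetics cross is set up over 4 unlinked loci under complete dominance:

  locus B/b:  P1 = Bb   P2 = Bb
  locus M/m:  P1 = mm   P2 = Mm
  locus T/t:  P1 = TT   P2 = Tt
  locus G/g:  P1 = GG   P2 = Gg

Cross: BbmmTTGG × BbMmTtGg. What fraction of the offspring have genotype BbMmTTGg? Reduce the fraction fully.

BbmmTTGG gametes: BmTG×8, bmTG×8
BbMmTtGg gametes: BMTG×1, BMTg×1, BMtG×1, BMtg×1, BmTG×1, BmTg×1, BmtG×1, Bmtg×1, bMTG×1, bMTg×1, bMtG×1, bMtg×1, bmTG×1, bmTg×1, bmtG×1, bmtg×1
BbmmTTGG×BbMmTtGg grid (16·16=256): BBMmTTGG=8 BBMmTTGg=8 BBMmTtGG=8 BBMmTtGg=8 BBmmTTGG=8 BBmmTTGg=8 BBmmTtGG=8 BBmmTtGg=8 BbMmTTGG=16 BbMmTTGg=16 BbMmTtGG=16 BbMmTtGg=16 BbmmTTGG=16 BbmmTTGg=16 BbmmTtGG=16 BbmmTtGg=16 bbMmTTGG=8 bbMmTTGg=8 bbMmTtGG=8 bbMmTtGg=8 bbmmTTGG=8 bbmmTTGg=8 bbmmTtGG=8 bbmmTtGg=8
BbMmTTGg hits 16/256; gcd=16; 16÷16/256÷16 = 1/16

P(BbMmTTGg) = 1/16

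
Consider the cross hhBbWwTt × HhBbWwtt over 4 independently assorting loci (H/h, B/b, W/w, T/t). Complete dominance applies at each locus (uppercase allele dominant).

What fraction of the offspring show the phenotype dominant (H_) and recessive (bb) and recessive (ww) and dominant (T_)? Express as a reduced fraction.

P(H_ bb ww T_) = 1/64

hhBbWwTt gametes: hBWT×2, hBWt×2, hBwT×2, hBwt×2, hbWT×2, hbWt×2, hbwT×2, hbwt×2
HhBbWwtt gametes: HBWt×2, HBwt×2, HbWt×2, Hbwt×2, hBWt×2, hBwt×2, hbWt×2, hbwt×2
hhBbWwTt×HhBbWwtt grid (16·16=256): HhBBWWTt=4 HhBBWWtt=4 HhBBWwTt=8 HhBBWwtt=8 HhBBwwTt=4 HhBBwwtt=4 HhBbWWTt=8 HhBbWWtt=8 HhBbWwTt=16 HhBbWwtt=16 HhBbwwTt=8 HhBbwwtt=8 HhbbWWTt=4 HhbbWWtt=4 HhbbWwTt=8 HhbbWwtt=8 HhbbwwTt=4 Hhbbwwtt=4 hhBBWWTt=4 hhBBWWtt=4 hhBBWwTt=8 hhBBWwtt=8 hhBBwwTt=4 hhBBwwtt=4 hhBbWWTt=8 hhBbWWtt=8 hhBbWwTt=16 hhBbWwtt=16 hhBbwwTt=8 hhBbwwtt=8 hhbbWWTt=4 hhbbWWtt=4 hhbbWwTt=8 hhbbWwtt=8 hhbbwwTt=4 hhbbwwtt=4
H_ bb ww T_ hits 4/256; gcd=4; 4÷4/256÷4 = 1/64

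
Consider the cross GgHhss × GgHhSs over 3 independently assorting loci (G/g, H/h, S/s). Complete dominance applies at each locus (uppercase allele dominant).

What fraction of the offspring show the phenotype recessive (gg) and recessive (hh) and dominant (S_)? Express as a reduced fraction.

P(gg hh S_) = 1/32

GgHhss gametes: GHs×2, Ghs×2, gHs×2, ghs×2
GgHhSs gametes: GHS×1, GHs×1, GhS×1, Ghs×1, gHS×1, gHs×1, ghS×1, ghs×1
GgHhss×GgHhSs grid (8·8=64): GGHHSs=2 GGHHss=2 GGHhSs=4 GGHhss=4 GGhhSs=2 GGhhss=2 GgHHSs=4 GgHHss=4 GgHhSs=8 GgHhss=8 GghhSs=4 Gghhss=4 ggHHSs=2 ggHHss=2 ggHhSs=4 ggHhss=4 gghhSs=2 gghhss=2
gg hh S_ hits 2/64; gcd=2; 2÷2/64÷2 = 1/32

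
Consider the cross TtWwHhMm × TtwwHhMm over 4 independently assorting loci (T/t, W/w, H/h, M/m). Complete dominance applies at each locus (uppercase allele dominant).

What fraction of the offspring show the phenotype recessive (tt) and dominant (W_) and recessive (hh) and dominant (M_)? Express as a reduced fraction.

P(tt W_ hh M_) = 3/128

TtWwHhMm gametes: TWHM×1, TWHm×1, TWhM×1, TWhm×1, TwHM×1, TwHm×1, TwhM×1, Twhm×1, tWHM×1, tWHm×1, tWhM×1, tWhm×1, twHM×1, twHm×1, twhM×1, twhm×1
TtwwHhMm gametes: TwHM×2, TwHm×2, TwhM×2, Twhm×2, twHM×2, twHm×2, twhM×2, twhm×2
TtWwHhMm×TtwwHhMm grid (16·16=256): TTWwHHMM=2 TTWwHHMm=4 TTWwHHmm=2 TTWwHhMM=4 TTWwHhMm=8 TTWwHhmm=4 TTWwhhMM=2 TTWwhhMm=4 TTWwhhmm=2 TTwwHHMM=2 TTwwHHMm=4 TTwwHHmm=2 TTwwHhMM=4 TTwwHhMm=8 TTwwHhmm=4 TTwwhhMM=2 TTwwhhMm=4 TTwwhhmm=2 TtWwHHMM=4 TtWwHHMm=8 TtWwHHmm=4 TtWwHhMM=8 TtWwHhMm=16 TtWwHhmm=8 TtWwhhMM=4 TtWwhhMm=8 TtWwhhmm=4 TtwwHHMM=4 TtwwHHMm=8 TtwwHHmm=4 TtwwHhMM=8 TtwwHhMm=16 TtwwHhmm=8 TtwwhhMM=4 TtwwhhMm=8 Ttwwhhmm=4 ttWwHHMM=2 ttWwHHMm=4 ttWwHHmm=2 ttWwHhMM=4 ttWwHhMm=8 ttWwHhmm=4 ttWwhhMM=2 ttWwhhMm=4 ttWwhhmm=2 ttwwHHMM=2 ttwwHHMm=4 ttwwHHmm=2 ttwwHhMM=4 ttwwHhMm=8 ttwwHhmm=4 ttwwhhMM=2 ttwwhhMm=4 ttwwhhmm=2
tt W_ hh M_ hits 6/256; gcd=2; 6÷2/256÷2 = 3/128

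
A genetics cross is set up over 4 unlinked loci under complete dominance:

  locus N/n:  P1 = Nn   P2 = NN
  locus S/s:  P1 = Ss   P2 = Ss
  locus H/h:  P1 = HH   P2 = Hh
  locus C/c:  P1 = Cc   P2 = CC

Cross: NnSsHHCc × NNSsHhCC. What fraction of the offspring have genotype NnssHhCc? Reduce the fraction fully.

NnSsHHCc gametes: NSHC×2, NSHc×2, NsHC×2, NsHc×2, nSHC×2, nSHc×2, nsHC×2, nsHc×2
NNSsHhCC gametes: NSHC×4, NShC×4, NsHC×4, NshC×4
NnSsHHCc×NNSsHhCC grid (16·16=256): NNSSHHCC=8 NNSSHHCc=8 NNSSHhCC=8 NNSSHhCc=8 NNSsHHCC=16 NNSsHHCc=16 NNSsHhCC=16 NNSsHhCc=16 NNssHHCC=8 NNssHHCc=8 NNssHhCC=8 NNssHhCc=8 NnSSHHCC=8 NnSSHHCc=8 NnSSHhCC=8 NnSSHhCc=8 NnSsHHCC=16 NnSsHHCc=16 NnSsHhCC=16 NnSsHhCc=16 NnssHHCC=8 NnssHHCc=8 NnssHhCC=8 NnssHhCc=8
NnssHhCc hits 8/256; gcd=8; 8÷8/256÷8 = 1/32

P(NnssHhCc) = 1/32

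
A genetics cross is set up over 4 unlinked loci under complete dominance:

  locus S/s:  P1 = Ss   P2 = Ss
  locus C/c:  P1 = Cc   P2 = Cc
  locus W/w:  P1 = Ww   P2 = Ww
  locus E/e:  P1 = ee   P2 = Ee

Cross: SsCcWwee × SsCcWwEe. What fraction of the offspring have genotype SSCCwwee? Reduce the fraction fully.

P(SSCCwwee) = 1/128

SsCcWwee gametes: SCWe×2, SCwe×2, ScWe×2, Scwe×2, sCWe×2, sCwe×2, scWe×2, scwe×2
SsCcWwEe gametes: SCWE×1, SCWe×1, SCwE×1, SCwe×1, ScWE×1, ScWe×1, ScwE×1, Scwe×1, sCWE×1, sCWe×1, sCwE×1, sCwe×1, scWE×1, scWe×1, scwE×1, scwe×1
SsCcWwee×SsCcWwEe grid (16·16=256): SSCCWWEe=2 SSCCWWee=2 SSCCWwEe=4 SSCCWwee=4 SSCCwwEe=2 SSCCwwee=2 SSCcWWEe=4 SSCcWWee=4 SSCcWwEe=8 SSCcWwee=8 SSCcwwEe=4 SSCcwwee=4 SSccWWEe=2 SSccWWee=2 SSccWwEe=4 SSccWwee=4 SSccwwEe=2 SSccwwee=2 SsCCWWEe=4 SsCCWWee=4 SsCCWwEe=8 SsCCWwee=8 SsCCwwEe=4 SsCCwwee=4 SsCcWWEe=8 SsCcWWee=8 SsCcWwEe=16 SsCcWwee=16 SsCcwwEe=8 SsCcwwee=8 SsccWWEe=4 SsccWWee=4 SsccWwEe=8 SsccWwee=8 SsccwwEe=4 Ssccwwee=4 ssCCWWEe=2 ssCCWWee=2 ssCCWwEe=4 ssCCWwee=4 ssCCwwEe=2 ssCCwwee=2 ssCcWWEe=4 ssCcWWee=4 ssCcWwEe=8 ssCcWwee=8 ssCcwwEe=4 ssCcwwee=4 ssccWWEe=2 ssccWWee=2 ssccWwEe=4 ssccWwee=4 ssccwwEe=2 ssccwwee=2
SSCCwwee hits 2/256; gcd=2; 2÷2/256÷2 = 1/128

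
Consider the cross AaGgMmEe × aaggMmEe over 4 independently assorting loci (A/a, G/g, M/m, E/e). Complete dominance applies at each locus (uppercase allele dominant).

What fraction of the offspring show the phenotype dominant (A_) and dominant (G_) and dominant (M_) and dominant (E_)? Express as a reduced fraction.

AaGgMmEe gametes: AGME×1, AGMe×1, AGmE×1, AGme×1, AgME×1, AgMe×1, AgmE×1, Agme×1, aGME×1, aGMe×1, aGmE×1, aGme×1, agME×1, agMe×1, agmE×1, agme×1
aaggMmEe gametes: agME×4, agMe×4, agmE×4, agme×4
AaGgMmEe×aaggMmEe grid (16·16=256): AaGgMMEE=4 AaGgMMEe=8 AaGgMMee=4 AaGgMmEE=8 AaGgMmEe=16 AaGgMmee=8 AaGgmmEE=4 AaGgmmEe=8 AaGgmmee=4 AaggMMEE=4 AaggMMEe=8 AaggMMee=4 AaggMmEE=8 AaggMmEe=16 AaggMmee=8 AaggmmEE=4 AaggmmEe=8 Aaggmmee=4 aaGgMMEE=4 aaGgMMEe=8 aaGgMMee=4 aaGgMmEE=8 aaGgMmEe=16 aaGgMmee=8 aaGgmmEE=4 aaGgmmEe=8 aaGgmmee=4 aaggMMEE=4 aaggMMEe=8 aaggMMee=4 aaggMmEE=8 aaggMmEe=16 aaggMmee=8 aaggmmEE=4 aaggmmEe=8 aaggmmee=4
A_ G_ M_ E_ hits 36/256; gcd=4; 36÷4/256÷4 = 9/64

P(A_ G_ M_ E_) = 9/64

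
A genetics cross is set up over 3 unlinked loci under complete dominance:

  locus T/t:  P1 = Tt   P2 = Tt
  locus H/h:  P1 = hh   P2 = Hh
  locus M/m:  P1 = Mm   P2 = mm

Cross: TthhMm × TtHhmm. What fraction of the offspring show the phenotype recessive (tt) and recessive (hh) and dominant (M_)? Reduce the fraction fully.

P(tt hh M_) = 1/16

TthhMm gametes: ThM×2, Thm×2, thM×2, thm×2
TtHhmm gametes: THm×2, Thm×2, tHm×2, thm×2
TthhMm×TtHhmm grid (8·8=64): TTHhMm=4 TTHhmm=4 TThhMm=4 TThhmm=4 TtHhMm=8 TtHhmm=8 TthhMm=8 Tthhmm=8 ttHhMm=4 ttHhmm=4 tthhMm=4 tthhmm=4
tt hh M_ hits 4/64; gcd=4; 4÷4/64÷4 = 1/16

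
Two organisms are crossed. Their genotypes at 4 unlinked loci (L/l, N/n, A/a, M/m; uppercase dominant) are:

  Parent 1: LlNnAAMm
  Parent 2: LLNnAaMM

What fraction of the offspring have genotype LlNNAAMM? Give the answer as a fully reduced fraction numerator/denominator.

P(LlNNAAMM) = 1/32

LlNnAAMm gametes: LNAM×2, LNAm×2, LnAM×2, LnAm×2, lNAM×2, lNAm×2, lnAM×2, lnAm×2
LLNnAaMM gametes: LNAM×4, LNaM×4, LnAM×4, LnaM×4
LlNnAAMm×LLNnAaMM grid (16·16=256): LLNNAAMM=8 LLNNAAMm=8 LLNNAaMM=8 LLNNAaMm=8 LLNnAAMM=16 LLNnAAMm=16 LLNnAaMM=16 LLNnAaMm=16 LLnnAAMM=8 LLnnAAMm=8 LLnnAaMM=8 LLnnAaMm=8 LlNNAAMM=8 LlNNAAMm=8 LlNNAaMM=8 LlNNAaMm=8 LlNnAAMM=16 LlNnAAMm=16 LlNnAaMM=16 LlNnAaMm=16 LlnnAAMM=8 LlnnAAMm=8 LlnnAaMM=8 LlnnAaMm=8
LlNNAAMM hits 8/256; gcd=8; 8÷8/256÷8 = 1/32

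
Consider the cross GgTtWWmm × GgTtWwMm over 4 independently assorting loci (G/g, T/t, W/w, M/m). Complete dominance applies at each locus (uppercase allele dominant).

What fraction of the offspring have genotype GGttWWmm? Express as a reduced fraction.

GgTtWWmm gametes: GTWm×4, GtWm×4, gTWm×4, gtWm×4
GgTtWwMm gametes: GTWM×1, GTWm×1, GTwM×1, GTwm×1, GtWM×1, GtWm×1, GtwM×1, Gtwm×1, gTWM×1, gTWm×1, gTwM×1, gTwm×1, gtWM×1, gtWm×1, gtwM×1, gtwm×1
GgTtWWmm×GgTtWwMm grid (16·16=256): GGTTWWMm=4 GGTTWWmm=4 GGTTWwMm=4 GGTTWwmm=4 GGTtWWMm=8 GGTtWWmm=8 GGTtWwMm=8 GGTtWwmm=8 GGttWWMm=4 GGttWWmm=4 GGttWwMm=4 GGttWwmm=4 GgTTWWMm=8 GgTTWWmm=8 GgTTWwMm=8 GgTTWwmm=8 GgTtWWMm=16 GgTtWWmm=16 GgTtWwMm=16 GgTtWwmm=16 GgttWWMm=8 GgttWWmm=8 GgttWwMm=8 GgttWwmm=8 ggTTWWMm=4 ggTTWWmm=4 ggTTWwMm=4 ggTTWwmm=4 ggTtWWMm=8 ggTtWWmm=8 ggTtWwMm=8 ggTtWwmm=8 ggttWWMm=4 ggttWWmm=4 ggttWwMm=4 ggttWwmm=4
GGttWWmm hits 4/256; gcd=4; 4÷4/256÷4 = 1/64

P(GGttWWmm) = 1/64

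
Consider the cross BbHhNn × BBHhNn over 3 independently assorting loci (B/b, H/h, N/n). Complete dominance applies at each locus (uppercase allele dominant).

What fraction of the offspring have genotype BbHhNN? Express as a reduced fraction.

P(BbHhNN) = 1/16

BbHhNn gametes: BHN×1, BHn×1, BhN×1, Bhn×1, bHN×1, bHn×1, bhN×1, bhn×1
BBHhNn gametes: BHN×2, BHn×2, BhN×2, Bhn×2
BbHhNn×BBHhNn grid (8·8=64): BBHHNN=2 BBHHNn=4 BBHHnn=2 BBHhNN=4 BBHhNn=8 BBHhnn=4 BBhhNN=2 BBhhNn=4 BBhhnn=2 BbHHNN=2 BbHHNn=4 BbHHnn=2 BbHhNN=4 BbHhNn=8 BbHhnn=4 BbhhNN=2 BbhhNn=4 Bbhhnn=2
BbHhNN hits 4/64; gcd=4; 4÷4/64÷4 = 1/16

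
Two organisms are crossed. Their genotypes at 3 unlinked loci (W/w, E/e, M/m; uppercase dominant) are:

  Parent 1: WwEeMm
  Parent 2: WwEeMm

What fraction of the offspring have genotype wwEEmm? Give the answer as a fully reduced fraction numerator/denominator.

WwEeMm gametes: WEM×1, WEm×1, WeM×1, Wem×1, wEM×1, wEm×1, weM×1, wem×1
WwEeMm gametes: WEM×1, WEm×1, WeM×1, Wem×1, wEM×1, wEm×1, weM×1, wem×1
WwEeMm×WwEeMm grid (8·8=64): WWEEMM=1 WWEEMm=2 WWEEmm=1 WWEeMM=2 WWEeMm=4 WWEemm=2 WWeeMM=1 WWeeMm=2 WWeemm=1 WwEEMM=2 WwEEMm=4 WwEEmm=2 WwEeMM=4 WwEeMm=8 WwEemm=4 WweeMM=2 WweeMm=4 Wweemm=2 wwEEMM=1 wwEEMm=2 wwEEmm=1 wwEeMM=2 wwEeMm=4 wwEemm=2 wweeMM=1 wweeMm=2 wweemm=1
wwEEmm hits 1/64; gcd=1; 1÷1/64÷1 = 1/64

P(wwEEmm) = 1/64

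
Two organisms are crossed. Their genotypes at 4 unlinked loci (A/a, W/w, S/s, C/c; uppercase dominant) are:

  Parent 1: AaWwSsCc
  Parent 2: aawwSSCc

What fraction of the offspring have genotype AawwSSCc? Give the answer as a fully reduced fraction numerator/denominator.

P(AawwSSCc) = 1/16

AaWwSsCc gametes: AWSC×1, AWSc×1, AWsC×1, AWsc×1, AwSC×1, AwSc×1, AwsC×1, Awsc×1, aWSC×1, aWSc×1, aWsC×1, aWsc×1, awSC×1, awSc×1, awsC×1, awsc×1
aawwSSCc gametes: awSC×8, awSc×8
AaWwSsCc×aawwSSCc grid (16·16=256): AaWwSSCC=8 AaWwSSCc=16 AaWwSScc=8 AaWwSsCC=8 AaWwSsCc=16 AaWwSscc=8 AawwSSCC=8 AawwSSCc=16 AawwSScc=8 AawwSsCC=8 AawwSsCc=16 AawwSscc=8 aaWwSSCC=8 aaWwSSCc=16 aaWwSScc=8 aaWwSsCC=8 aaWwSsCc=16 aaWwSscc=8 aawwSSCC=8 aawwSSCc=16 aawwSScc=8 aawwSsCC=8 aawwSsCc=16 aawwSscc=8
AawwSSCc hits 16/256; gcd=16; 16÷16/256÷16 = 1/16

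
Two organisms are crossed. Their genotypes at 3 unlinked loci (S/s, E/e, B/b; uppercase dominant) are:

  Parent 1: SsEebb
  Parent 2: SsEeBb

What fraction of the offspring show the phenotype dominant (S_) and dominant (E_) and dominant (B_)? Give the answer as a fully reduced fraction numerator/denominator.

P(S_ E_ B_) = 9/32

SsEebb gametes: SEb×2, Seb×2, sEb×2, seb×2
SsEeBb gametes: SEB×1, SEb×1, SeB×1, Seb×1, sEB×1, sEb×1, seB×1, seb×1
SsEebb×SsEeBb grid (8·8=64): SSEEBb=2 SSEEbb=2 SSEeBb=4 SSEebb=4 SSeeBb=2 SSeebb=2 SsEEBb=4 SsEEbb=4 SsEeBb=8 SsEebb=8 SseeBb=4 Sseebb=4 ssEEBb=2 ssEEbb=2 ssEeBb=4 ssEebb=4 sseeBb=2 sseebb=2
S_ E_ B_ hits 18/64; gcd=2; 18÷2/64÷2 = 9/32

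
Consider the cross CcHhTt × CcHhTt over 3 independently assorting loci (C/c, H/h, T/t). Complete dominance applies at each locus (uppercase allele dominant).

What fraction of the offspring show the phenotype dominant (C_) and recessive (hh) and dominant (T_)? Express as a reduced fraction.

CcHhTt gametes: CHT×1, CHt×1, ChT×1, Cht×1, cHT×1, cHt×1, chT×1, cht×1
CcHhTt gametes: CHT×1, CHt×1, ChT×1, Cht×1, cHT×1, cHt×1, chT×1, cht×1
CcHhTt×CcHhTt grid (8·8=64): CCHHTT=1 CCHHTt=2 CCHHtt=1 CCHhTT=2 CCHhTt=4 CCHhtt=2 CChhTT=1 CChhTt=2 CChhtt=1 CcHHTT=2 CcHHTt=4 CcHHtt=2 CcHhTT=4 CcHhTt=8 CcHhtt=4 CchhTT=2 CchhTt=4 Cchhtt=2 ccHHTT=1 ccHHTt=2 ccHHtt=1 ccHhTT=2 ccHhTt=4 ccHhtt=2 cchhTT=1 cchhTt=2 cchhtt=1
C_ hh T_ hits 9/64; gcd=1; 9÷1/64÷1 = 9/64

P(C_ hh T_) = 9/64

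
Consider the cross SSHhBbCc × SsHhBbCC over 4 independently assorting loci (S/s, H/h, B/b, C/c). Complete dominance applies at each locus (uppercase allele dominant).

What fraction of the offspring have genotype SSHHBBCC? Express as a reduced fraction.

P(SSHHBBCC) = 1/64

SSHhBbCc gametes: SHBC×2, SHBc×2, SHbC×2, SHbc×2, ShBC×2, ShBc×2, ShbC×2, Shbc×2
SsHhBbCC gametes: SHBC×2, SHbC×2, ShBC×2, ShbC×2, sHBC×2, sHbC×2, shBC×2, shbC×2
SSHhBbCc×SsHhBbCC grid (16·16=256): SSHHBBCC=4 SSHHBBCc=4 SSHHBbCC=8 SSHHBbCc=8 SSHHbbCC=4 SSHHbbCc=4 SSHhBBCC=8 SSHhBBCc=8 SSHhBbCC=16 SSHhBbCc=16 SSHhbbCC=8 SSHhbbCc=8 SShhBBCC=4 SShhBBCc=4 SShhBbCC=8 SShhBbCc=8 SShhbbCC=4 SShhbbCc=4 SsHHBBCC=4 SsHHBBCc=4 SsHHBbCC=8 SsHHBbCc=8 SsHHbbCC=4 SsHHbbCc=4 SsHhBBCC=8 SsHhBBCc=8 SsHhBbCC=16 SsHhBbCc=16 SsHhbbCC=8 SsHhbbCc=8 SshhBBCC=4 SshhBBCc=4 SshhBbCC=8 SshhBbCc=8 SshhbbCC=4 SshhbbCc=4
SSHHBBCC hits 4/256; gcd=4; 4÷4/256÷4 = 1/64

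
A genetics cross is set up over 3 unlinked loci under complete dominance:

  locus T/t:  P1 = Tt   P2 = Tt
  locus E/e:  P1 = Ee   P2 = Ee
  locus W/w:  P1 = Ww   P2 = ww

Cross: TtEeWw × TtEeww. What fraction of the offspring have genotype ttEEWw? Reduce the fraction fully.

TtEeWw gametes: TEW×1, TEw×1, TeW×1, Tew×1, tEW×1, tEw×1, teW×1, tew×1
TtEeww gametes: TEw×2, Tew×2, tEw×2, tew×2
TtEeWw×TtEeww grid (8·8=64): TTEEWw=2 TTEEww=2 TTEeWw=4 TTEeww=4 TTeeWw=2 TTeeww=2 TtEEWw=4 TtEEww=4 TtEeWw=8 TtEeww=8 TteeWw=4 Tteeww=4 ttEEWw=2 ttEEww=2 ttEeWw=4 ttEeww=4 tteeWw=2 tteeww=2
ttEEWw hits 2/64; gcd=2; 2÷2/64÷2 = 1/32

P(ttEEWw) = 1/32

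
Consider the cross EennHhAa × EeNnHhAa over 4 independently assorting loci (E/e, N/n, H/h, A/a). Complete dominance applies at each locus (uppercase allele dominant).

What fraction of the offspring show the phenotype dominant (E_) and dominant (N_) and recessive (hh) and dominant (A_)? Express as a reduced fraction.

EennHhAa gametes: EnHA×2, EnHa×2, EnhA×2, Enha×2, enHA×2, enHa×2, enhA×2, enha×2
EeNnHhAa gametes: ENHA×1, ENHa×1, ENhA×1, ENha×1, EnHA×1, EnHa×1, EnhA×1, Enha×1, eNHA×1, eNHa×1, eNhA×1, eNha×1, enHA×1, enHa×1, enhA×1, enha×1
EennHhAa×EeNnHhAa grid (16·16=256): EENnHHAA=2 EENnHHAa=4 EENnHHaa=2 EENnHhAA=4 EENnHhAa=8 EENnHhaa=4 EENnhhAA=2 EENnhhAa=4 EENnhhaa=2 EEnnHHAA=2 EEnnHHAa=4 EEnnHHaa=2 EEnnHhAA=4 EEnnHhAa=8 EEnnHhaa=4 EEnnhhAA=2 EEnnhhAa=4 EEnnhhaa=2 EeNnHHAA=4 EeNnHHAa=8 EeNnHHaa=4 EeNnHhAA=8 EeNnHhAa=16 EeNnHhaa=8 EeNnhhAA=4 EeNnhhAa=8 EeNnhhaa=4 EennHHAA=4 EennHHAa=8 EennHHaa=4 EennHhAA=8 EennHhAa=16 EennHhaa=8 EennhhAA=4 EennhhAa=8 Eennhhaa=4 eeNnHHAA=2 eeNnHHAa=4 eeNnHHaa=2 eeNnHhAA=4 eeNnHhAa=8 eeNnHhaa=4 eeNnhhAA=2 eeNnhhAa=4 eeNnhhaa=2 eennHHAA=2 eennHHAa=4 eennHHaa=2 eennHhAA=4 eennHhAa=8 eennHhaa=4 eennhhAA=2 eennhhAa=4 eennhhaa=2
E_ N_ hh A_ hits 18/256; gcd=2; 18÷2/256÷2 = 9/128

P(E_ N_ hh A_) = 9/128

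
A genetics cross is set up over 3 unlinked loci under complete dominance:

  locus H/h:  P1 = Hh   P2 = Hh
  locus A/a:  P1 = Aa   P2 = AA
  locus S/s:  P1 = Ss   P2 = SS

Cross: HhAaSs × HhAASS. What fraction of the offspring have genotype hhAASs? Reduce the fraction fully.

HhAaSs gametes: HAS×1, HAs×1, HaS×1, Has×1, hAS×1, hAs×1, haS×1, has×1
HhAASS gametes: HAS×4, hAS×4
HhAaSs×HhAASS grid (8·8=64): HHAASS=4 HHAASs=4 HHAaSS=4 HHAaSs=4 HhAASS=8 HhAASs=8 HhAaSS=8 HhAaSs=8 hhAASS=4 hhAASs=4 hhAaSS=4 hhAaSs=4
hhAASs hits 4/64; gcd=4; 4÷4/64÷4 = 1/16

P(hhAASs) = 1/16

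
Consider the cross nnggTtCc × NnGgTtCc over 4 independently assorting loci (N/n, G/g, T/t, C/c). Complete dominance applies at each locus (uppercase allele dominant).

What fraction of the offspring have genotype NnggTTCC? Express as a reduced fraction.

nnggTtCc gametes: ngTC×4, ngTc×4, ngtC×4, ngtc×4
NnGgTtCc gametes: NGTC×1, NGTc×1, NGtC×1, NGtc×1, NgTC×1, NgTc×1, NgtC×1, Ngtc×1, nGTC×1, nGTc×1, nGtC×1, nGtc×1, ngTC×1, ngTc×1, ngtC×1, ngtc×1
nnggTtCc×NnGgTtCc grid (16·16=256): NnGgTTCC=4 NnGgTTCc=8 NnGgTTcc=4 NnGgTtCC=8 NnGgTtCc=16 NnGgTtcc=8 NnGgttCC=4 NnGgttCc=8 NnGgttcc=4 NnggTTCC=4 NnggTTCc=8 NnggTTcc=4 NnggTtCC=8 NnggTtCc=16 NnggTtcc=8 NnggttCC=4 NnggttCc=8 Nnggttcc=4 nnGgTTCC=4 nnGgTTCc=8 nnGgTTcc=4 nnGgTtCC=8 nnGgTtCc=16 nnGgTtcc=8 nnGgttCC=4 nnGgttCc=8 nnGgttcc=4 nnggTTCC=4 nnggTTCc=8 nnggTTcc=4 nnggTtCC=8 nnggTtCc=16 nnggTtcc=8 nnggttCC=4 nnggttCc=8 nnggttcc=4
NnggTTCC hits 4/256; gcd=4; 4÷4/256÷4 = 1/64

P(NnggTTCC) = 1/64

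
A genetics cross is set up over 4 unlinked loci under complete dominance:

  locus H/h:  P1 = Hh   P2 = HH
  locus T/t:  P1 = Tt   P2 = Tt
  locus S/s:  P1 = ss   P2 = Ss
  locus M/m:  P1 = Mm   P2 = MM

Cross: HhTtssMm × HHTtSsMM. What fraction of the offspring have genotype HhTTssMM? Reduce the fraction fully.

P(HhTTssMM) = 1/32

HhTtssMm gametes: HTsM×2, HTsm×2, HtsM×2, Htsm×2, hTsM×2, hTsm×2, htsM×2, htsm×2
HHTtSsMM gametes: HTSM×4, HTsM×4, HtSM×4, HtsM×4
HhTtssMm×HHTtSsMM grid (16·16=256): HHTTSsMM=8 HHTTSsMm=8 HHTTssMM=8 HHTTssMm=8 HHTtSsMM=16 HHTtSsMm=16 HHTtssMM=16 HHTtssMm=16 HHttSsMM=8 HHttSsMm=8 HHttssMM=8 HHttssMm=8 HhTTSsMM=8 HhTTSsMm=8 HhTTssMM=8 HhTTssMm=8 HhTtSsMM=16 HhTtSsMm=16 HhTtssMM=16 HhTtssMm=16 HhttSsMM=8 HhttSsMm=8 HhttssMM=8 HhttssMm=8
HhTTssMM hits 8/256; gcd=8; 8÷8/256÷8 = 1/32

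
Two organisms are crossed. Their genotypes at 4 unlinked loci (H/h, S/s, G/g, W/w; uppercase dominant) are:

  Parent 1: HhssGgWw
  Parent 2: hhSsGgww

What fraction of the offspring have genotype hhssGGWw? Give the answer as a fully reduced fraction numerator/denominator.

P(hhssGGWw) = 1/32

HhssGgWw gametes: HsGW×2, HsGw×2, HsgW×2, Hsgw×2, hsGW×2, hsGw×2, hsgW×2, hsgw×2
hhSsGgww gametes: hSGw×4, hSgw×4, hsGw×4, hsgw×4
HhssGgWw×hhSsGgww grid (16·16=256): HhSsGGWw=8 HhSsGGww=8 HhSsGgWw=16 HhSsGgww=16 HhSsggWw=8 HhSsggww=8 HhssGGWw=8 HhssGGww=8 HhssGgWw=16 HhssGgww=16 HhssggWw=8 Hhssggww=8 hhSsGGWw=8 hhSsGGww=8 hhSsGgWw=16 hhSsGgww=16 hhSsggWw=8 hhSsggww=8 hhssGGWw=8 hhssGGww=8 hhssGgWw=16 hhssGgww=16 hhssggWw=8 hhssggww=8
hhssGGWw hits 8/256; gcd=8; 8÷8/256÷8 = 1/32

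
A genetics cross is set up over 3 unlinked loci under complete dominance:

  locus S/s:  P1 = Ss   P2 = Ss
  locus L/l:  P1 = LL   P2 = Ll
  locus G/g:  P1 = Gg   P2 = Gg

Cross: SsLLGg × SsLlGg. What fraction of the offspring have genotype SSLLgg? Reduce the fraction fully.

SsLLGg gametes: SLG×2, SLg×2, sLG×2, sLg×2
SsLlGg gametes: SLG×1, SLg×1, SlG×1, Slg×1, sLG×1, sLg×1, slG×1, slg×1
SsLLGg×SsLlGg grid (8·8=64): SSLLGG=2 SSLLGg=4 SSLLgg=2 SSLlGG=2 SSLlGg=4 SSLlgg=2 SsLLGG=4 SsLLGg=8 SsLLgg=4 SsLlGG=4 SsLlGg=8 SsLlgg=4 ssLLGG=2 ssLLGg=4 ssLLgg=2 ssLlGG=2 ssLlGg=4 ssLlgg=2
SSLLgg hits 2/64; gcd=2; 2÷2/64÷2 = 1/32

P(SSLLgg) = 1/32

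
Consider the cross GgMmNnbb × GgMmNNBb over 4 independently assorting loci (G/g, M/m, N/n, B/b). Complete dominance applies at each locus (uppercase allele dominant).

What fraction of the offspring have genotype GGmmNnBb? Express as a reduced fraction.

GgMmNnbb gametes: GMNb×2, GMnb×2, GmNb×2, Gmnb×2, gMNb×2, gMnb×2, gmNb×2, gmnb×2
GgMmNNBb gametes: GMNB×2, GMNb×2, GmNB×2, GmNb×2, gMNB×2, gMNb×2, gmNB×2, gmNb×2
GgMmNnbb×GgMmNNBb grid (16·16=256): GGMMNNBb=4 GGMMNNbb=4 GGMMNnBb=4 GGMMNnbb=4 GGMmNNBb=8 GGMmNNbb=8 GGMmNnBb=8 GGMmNnbb=8 GGmmNNBb=4 GGmmNNbb=4 GGmmNnBb=4 GGmmNnbb=4 GgMMNNBb=8 GgMMNNbb=8 GgMMNnBb=8 GgMMNnbb=8 GgMmNNBb=16 GgMmNNbb=16 GgMmNnBb=16 GgMmNnbb=16 GgmmNNBb=8 GgmmNNbb=8 GgmmNnBb=8 GgmmNnbb=8 ggMMNNBb=4 ggMMNNbb=4 ggMMNnBb=4 ggMMNnbb=4 ggMmNNBb=8 ggMmNNbb=8 ggMmNnBb=8 ggMmNnbb=8 ggmmNNBb=4 ggmmNNbb=4 ggmmNnBb=4 ggmmNnbb=4
GGmmNnBb hits 4/256; gcd=4; 4÷4/256÷4 = 1/64

P(GGmmNnBb) = 1/64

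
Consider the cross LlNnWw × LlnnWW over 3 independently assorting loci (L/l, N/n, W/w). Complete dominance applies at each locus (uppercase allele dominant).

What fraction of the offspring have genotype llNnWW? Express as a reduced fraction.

P(llNnWW) = 1/16

LlNnWw gametes: LNW×1, LNw×1, LnW×1, Lnw×1, lNW×1, lNw×1, lnW×1, lnw×1
LlnnWW gametes: LnW×4, lnW×4
LlNnWw×LlnnWW grid (8·8=64): LLNnWW=4 LLNnWw=4 LLnnWW=4 LLnnWw=4 LlNnWW=8 LlNnWw=8 LlnnWW=8 LlnnWw=8 llNnWW=4 llNnWw=4 llnnWW=4 llnnWw=4
llNnWW hits 4/64; gcd=4; 4÷4/64÷4 = 1/16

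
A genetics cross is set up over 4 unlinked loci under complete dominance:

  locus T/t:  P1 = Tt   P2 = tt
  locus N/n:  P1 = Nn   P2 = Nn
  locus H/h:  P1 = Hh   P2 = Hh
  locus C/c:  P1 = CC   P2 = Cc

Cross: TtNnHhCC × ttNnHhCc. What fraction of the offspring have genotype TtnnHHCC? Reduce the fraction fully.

TtNnHhCC gametes: TNHC×2, TNhC×2, TnHC×2, TnhC×2, tNHC×2, tNhC×2, tnHC×2, tnhC×2
ttNnHhCc gametes: tNHC×2, tNHc×2, tNhC×2, tNhc×2, tnHC×2, tnHc×2, tnhC×2, tnhc×2
TtNnHhCC×ttNnHhCc grid (16·16=256): TtNNHHCC=4 TtNNHHCc=4 TtNNHhCC=8 TtNNHhCc=8 TtNNhhCC=4 TtNNhhCc=4 TtNnHHCC=8 TtNnHHCc=8 TtNnHhCC=16 TtNnHhCc=16 TtNnhhCC=8 TtNnhhCc=8 TtnnHHCC=4 TtnnHHCc=4 TtnnHhCC=8 TtnnHhCc=8 TtnnhhCC=4 TtnnhhCc=4 ttNNHHCC=4 ttNNHHCc=4 ttNNHhCC=8 ttNNHhCc=8 ttNNhhCC=4 ttNNhhCc=4 ttNnHHCC=8 ttNnHHCc=8 ttNnHhCC=16 ttNnHhCc=16 ttNnhhCC=8 ttNnhhCc=8 ttnnHHCC=4 ttnnHHCc=4 ttnnHhCC=8 ttnnHhCc=8 ttnnhhCC=4 ttnnhhCc=4
TtnnHHCC hits 4/256; gcd=4; 4÷4/256÷4 = 1/64

P(TtnnHHCC) = 1/64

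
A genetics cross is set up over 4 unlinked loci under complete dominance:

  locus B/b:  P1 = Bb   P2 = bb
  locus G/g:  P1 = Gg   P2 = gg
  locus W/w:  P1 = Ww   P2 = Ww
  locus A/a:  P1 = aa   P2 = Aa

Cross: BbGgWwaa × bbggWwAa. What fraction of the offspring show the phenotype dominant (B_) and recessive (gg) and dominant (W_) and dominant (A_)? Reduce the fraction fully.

P(B_ gg W_ A_) = 3/32

BbGgWwaa gametes: BGWa×2, BGwa×2, BgWa×2, Bgwa×2, bGWa×2, bGwa×2, bgWa×2, bgwa×2
bbggWwAa gametes: bgWA×4, bgWa×4, bgwA×4, bgwa×4
BbGgWwaa×bbggWwAa grid (16·16=256): BbGgWWAa=8 BbGgWWaa=8 BbGgWwAa=16 BbGgWwaa=16 BbGgwwAa=8 BbGgwwaa=8 BbggWWAa=8 BbggWWaa=8 BbggWwAa=16 BbggWwaa=16 BbggwwAa=8 Bbggwwaa=8 bbGgWWAa=8 bbGgWWaa=8 bbGgWwAa=16 bbGgWwaa=16 bbGgwwAa=8 bbGgwwaa=8 bbggWWAa=8 bbggWWaa=8 bbggWwAa=16 bbggWwaa=16 bbggwwAa=8 bbggwwaa=8
B_ gg W_ A_ hits 24/256; gcd=8; 24÷8/256÷8 = 3/32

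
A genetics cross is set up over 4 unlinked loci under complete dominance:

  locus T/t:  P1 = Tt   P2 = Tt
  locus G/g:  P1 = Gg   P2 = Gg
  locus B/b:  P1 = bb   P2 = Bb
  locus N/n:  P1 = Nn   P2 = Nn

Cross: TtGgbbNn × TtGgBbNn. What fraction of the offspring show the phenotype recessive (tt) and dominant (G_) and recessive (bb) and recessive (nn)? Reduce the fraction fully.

TtGgbbNn gametes: TGbN×2, TGbn×2, TgbN×2, Tgbn×2, tGbN×2, tGbn×2, tgbN×2, tgbn×2
TtGgBbNn gametes: TGBN×1, TGBn×1, TGbN×1, TGbn×1, TgBN×1, TgBn×1, TgbN×1, Tgbn×1, tGBN×1, tGBn×1, tGbN×1, tGbn×1, tgBN×1, tgBn×1, tgbN×1, tgbn×1
TtGgbbNn×TtGgBbNn grid (16·16=256): TTGGBbNN=2 TTGGBbNn=4 TTGGBbnn=2 TTGGbbNN=2 TTGGbbNn=4 TTGGbbnn=2 TTGgBbNN=4 TTGgBbNn=8 TTGgBbnn=4 TTGgbbNN=4 TTGgbbNn=8 TTGgbbnn=4 TTggBbNN=2 TTggBbNn=4 TTggBbnn=2 TTggbbNN=2 TTggbbNn=4 TTggbbnn=2 TtGGBbNN=4 TtGGBbNn=8 TtGGBbnn=4 TtGGbbNN=4 TtGGbbNn=8 TtGGbbnn=4 TtGgBbNN=8 TtGgBbNn=16 TtGgBbnn=8 TtGgbbNN=8 TtGgbbNn=16 TtGgbbnn=8 TtggBbNN=4 TtggBbNn=8 TtggBbnn=4 TtggbbNN=4 TtggbbNn=8 Ttggbbnn=4 ttGGBbNN=2 ttGGBbNn=4 ttGGBbnn=2 ttGGbbNN=2 ttGGbbNn=4 ttGGbbnn=2 ttGgBbNN=4 ttGgBbNn=8 ttGgBbnn=4 ttGgbbNN=4 ttGgbbNn=8 ttGgbbnn=4 ttggBbNN=2 ttggBbNn=4 ttggBbnn=2 ttggbbNN=2 ttggbbNn=4 ttggbbnn=2
tt G_ bb nn hits 6/256; gcd=2; 6÷2/256÷2 = 3/128

P(tt G_ bb nn) = 3/128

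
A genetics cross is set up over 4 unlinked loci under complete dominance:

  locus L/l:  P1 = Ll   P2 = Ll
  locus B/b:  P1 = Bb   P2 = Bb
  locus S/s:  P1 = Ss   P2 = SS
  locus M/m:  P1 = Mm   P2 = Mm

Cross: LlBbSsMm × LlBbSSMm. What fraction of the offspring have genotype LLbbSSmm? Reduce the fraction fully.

P(LLbbSSmm) = 1/128

LlBbSsMm gametes: LBSM×1, LBSm×1, LBsM×1, LBsm×1, LbSM×1, LbSm×1, LbsM×1, Lbsm×1, lBSM×1, lBSm×1, lBsM×1, lBsm×1, lbSM×1, lbSm×1, lbsM×1, lbsm×1
LlBbSSMm gametes: LBSM×2, LBSm×2, LbSM×2, LbSm×2, lBSM×2, lBSm×2, lbSM×2, lbSm×2
LlBbSsMm×LlBbSSMm grid (16·16=256): LLBBSSMM=2 LLBBSSMm=4 LLBBSSmm=2 LLBBSsMM=2 LLBBSsMm=4 LLBBSsmm=2 LLBbSSMM=4 LLBbSSMm=8 LLBbSSmm=4 LLBbSsMM=4 LLBbSsMm=8 LLBbSsmm=4 LLbbSSMM=2 LLbbSSMm=4 LLbbSSmm=2 LLbbSsMM=2 LLbbSsMm=4 LLbbSsmm=2 LlBBSSMM=4 LlBBSSMm=8 LlBBSSmm=4 LlBBSsMM=4 LlBBSsMm=8 LlBBSsmm=4 LlBbSSMM=8 LlBbSSMm=16 LlBbSSmm=8 LlBbSsMM=8 LlBbSsMm=16 LlBbSsmm=8 LlbbSSMM=4 LlbbSSMm=8 LlbbSSmm=4 LlbbSsMM=4 LlbbSsMm=8 LlbbSsmm=4 llBBSSMM=2 llBBSSMm=4 llBBSSmm=2 llBBSsMM=2 llBBSsMm=4 llBBSsmm=2 llBbSSMM=4 llBbSSMm=8 llBbSSmm=4 llBbSsMM=4 llBbSsMm=8 llBbSsmm=4 llbbSSMM=2 llbbSSMm=4 llbbSSmm=2 llbbSsMM=2 llbbSsMm=4 llbbSsmm=2
LLbbSSmm hits 2/256; gcd=2; 2÷2/256÷2 = 1/128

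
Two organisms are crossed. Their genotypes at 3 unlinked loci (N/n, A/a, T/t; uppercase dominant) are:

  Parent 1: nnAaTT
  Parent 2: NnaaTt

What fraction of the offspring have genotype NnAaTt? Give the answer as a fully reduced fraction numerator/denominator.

P(NnAaTt) = 1/8

nnAaTT gametes: nAT×4, naT×4
NnaaTt gametes: NaT×2, Nat×2, naT×2, nat×2
nnAaTT×NnaaTt grid (8·8=64): NnAaTT=8 NnAaTt=8 NnaaTT=8 NnaaTt=8 nnAaTT=8 nnAaTt=8 nnaaTT=8 nnaaTt=8
NnAaTt hits 8/64; gcd=8; 8÷8/64÷8 = 1/8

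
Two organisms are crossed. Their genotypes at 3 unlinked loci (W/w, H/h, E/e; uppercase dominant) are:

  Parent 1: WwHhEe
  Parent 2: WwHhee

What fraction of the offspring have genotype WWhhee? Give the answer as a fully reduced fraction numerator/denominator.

WwHhEe gametes: WHE×1, WHe×1, WhE×1, Whe×1, wHE×1, wHe×1, whE×1, whe×1
WwHhee gametes: WHe×2, Whe×2, wHe×2, whe×2
WwHhEe×WwHhee grid (8·8=64): WWHHEe=2 WWHHee=2 WWHhEe=4 WWHhee=4 WWhhEe=2 WWhhee=2 WwHHEe=4 WwHHee=4 WwHhEe=8 WwHhee=8 WwhhEe=4 Wwhhee=4 wwHHEe=2 wwHHee=2 wwHhEe=4 wwHhee=4 wwhhEe=2 wwhhee=2
WWhhee hits 2/64; gcd=2; 2÷2/64÷2 = 1/32

P(WWhhee) = 1/32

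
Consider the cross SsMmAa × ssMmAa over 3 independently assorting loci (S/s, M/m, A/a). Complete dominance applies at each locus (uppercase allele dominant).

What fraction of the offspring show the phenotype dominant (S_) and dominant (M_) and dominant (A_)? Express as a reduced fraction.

SsMmAa gametes: SMA×1, SMa×1, SmA×1, Sma×1, sMA×1, sMa×1, smA×1, sma×1
ssMmAa gametes: sMA×2, sMa×2, smA×2, sma×2
SsMmAa×ssMmAa grid (8·8=64): SsMMAA=2 SsMMAa=4 SsMMaa=2 SsMmAA=4 SsMmAa=8 SsMmaa=4 SsmmAA=2 SsmmAa=4 Ssmmaa=2 ssMMAA=2 ssMMAa=4 ssMMaa=2 ssMmAA=4 ssMmAa=8 ssMmaa=4 ssmmAA=2 ssmmAa=4 ssmmaa=2
S_ M_ A_ hits 18/64; gcd=2; 18÷2/64÷2 = 9/32

P(S_ M_ A_) = 9/32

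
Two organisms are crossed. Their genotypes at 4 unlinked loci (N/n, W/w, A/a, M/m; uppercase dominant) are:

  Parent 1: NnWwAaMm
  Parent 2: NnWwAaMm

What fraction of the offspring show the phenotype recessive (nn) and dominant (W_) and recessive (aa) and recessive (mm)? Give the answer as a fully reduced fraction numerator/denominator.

P(nn W_ aa mm) = 3/256

NnWwAaMm gametes: NWAM×1, NWAm×1, NWaM×1, NWam×1, NwAM×1, NwAm×1, NwaM×1, Nwam×1, nWAM×1, nWAm×1, nWaM×1, nWam×1, nwAM×1, nwAm×1, nwaM×1, nwam×1
NnWwAaMm gametes: NWAM×1, NWAm×1, NWaM×1, NWam×1, NwAM×1, NwAm×1, NwaM×1, Nwam×1, nWAM×1, nWAm×1, nWaM×1, nWam×1, nwAM×1, nwAm×1, nwaM×1, nwam×1
NnWwAaMm×NnWwAaMm grid (16·16=256): NNWWAAMM=1 NNWWAAMm=2 NNWWAAmm=1 NNWWAaMM=2 NNWWAaMm=4 NNWWAamm=2 NNWWaaMM=1 NNWWaaMm=2 NNWWaamm=1 NNWwAAMM=2 NNWwAAMm=4 NNWwAAmm=2 NNWwAaMM=4 NNWwAaMm=8 NNWwAamm=4 NNWwaaMM=2 NNWwaaMm=4 NNWwaamm=2 NNwwAAMM=1 NNwwAAMm=2 NNwwAAmm=1 NNwwAaMM=2 NNwwAaMm=4 NNwwAamm=2 NNwwaaMM=1 NNwwaaMm=2 NNwwaamm=1 NnWWAAMM=2 NnWWAAMm=4 NnWWAAmm=2 NnWWAaMM=4 NnWWAaMm=8 NnWWAamm=4 NnWWaaMM=2 NnWWaaMm=4 NnWWaamm=2 NnWwAAMM=4 NnWwAAMm=8 NnWwAAmm=4 NnWwAaMM=8 NnWwAaMm=16 NnWwAamm=8 NnWwaaMM=4 NnWwaaMm=8 NnWwaamm=4 NnwwAAMM=2 NnwwAAMm=4 NnwwAAmm=2 NnwwAaMM=4 NnwwAaMm=8 NnwwAamm=4 NnwwaaMM=2 NnwwaaMm=4 Nnwwaamm=2 nnWWAAMM=1 nnWWAAMm=2 nnWWAAmm=1 nnWWAaMM=2 nnWWAaMm=4 nnWWAamm=2 nnWWaaMM=1 nnWWaaMm=2 nnWWaamm=1 nnWwAAMM=2 nnWwAAMm=4 nnWwAAmm=2 nnWwAaMM=4 nnWwAaMm=8 nnWwAamm=4 nnWwaaMM=2 nnWwaaMm=4 nnWwaamm=2 nnwwAAMM=1 nnwwAAMm=2 nnwwAAmm=1 nnwwAaMM=2 nnwwAaMm=4 nnwwAamm=2 nnwwaaMM=1 nnwwaaMm=2 nnwwaamm=1
nn W_ aa mm hits 3/256; gcd=1; 3÷1/256÷1 = 3/256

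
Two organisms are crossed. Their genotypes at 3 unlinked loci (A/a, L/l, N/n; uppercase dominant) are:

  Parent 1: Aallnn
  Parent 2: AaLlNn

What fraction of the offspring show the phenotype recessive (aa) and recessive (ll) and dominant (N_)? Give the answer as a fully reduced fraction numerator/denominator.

P(aa ll N_) = 1/16

Aallnn gametes: Aln×4, aln×4
AaLlNn gametes: ALN×1, ALn×1, AlN×1, Aln×1, aLN×1, aLn×1, alN×1, aln×1
Aallnn×AaLlNn grid (8·8=64): AALlNn=4 AALlnn=4 AAllNn=4 AAllnn=4 AaLlNn=8 AaLlnn=8 AallNn=8 Aallnn=8 aaLlNn=4 aaLlnn=4 aallNn=4 aallnn=4
aa ll N_ hits 4/64; gcd=4; 4÷4/64÷4 = 1/16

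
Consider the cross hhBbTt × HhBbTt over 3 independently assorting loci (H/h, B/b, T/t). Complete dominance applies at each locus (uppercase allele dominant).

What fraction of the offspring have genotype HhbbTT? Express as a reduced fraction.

P(HhbbTT) = 1/32

hhBbTt gametes: hBT×2, hBt×2, hbT×2, hbt×2
HhBbTt gametes: HBT×1, HBt×1, HbT×1, Hbt×1, hBT×1, hBt×1, hbT×1, hbt×1
hhBbTt×HhBbTt grid (8·8=64): HhBBTT=2 HhBBTt=4 HhBBtt=2 HhBbTT=4 HhBbTt=8 HhBbtt=4 HhbbTT=2 HhbbTt=4 Hhbbtt=2 hhBBTT=2 hhBBTt=4 hhBBtt=2 hhBbTT=4 hhBbTt=8 hhBbtt=4 hhbbTT=2 hhbbTt=4 hhbbtt=2
HhbbTT hits 2/64; gcd=2; 2÷2/64÷2 = 1/32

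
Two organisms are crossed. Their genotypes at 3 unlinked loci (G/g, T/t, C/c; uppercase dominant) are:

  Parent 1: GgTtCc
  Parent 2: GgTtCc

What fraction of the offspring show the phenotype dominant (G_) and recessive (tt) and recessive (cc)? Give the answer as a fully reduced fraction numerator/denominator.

P(G_ tt cc) = 3/64

GgTtCc gametes: GTC×1, GTc×1, GtC×1, Gtc×1, gTC×1, gTc×1, gtC×1, gtc×1
GgTtCc gametes: GTC×1, GTc×1, GtC×1, Gtc×1, gTC×1, gTc×1, gtC×1, gtc×1
GgTtCc×GgTtCc grid (8·8=64): GGTTCC=1 GGTTCc=2 GGTTcc=1 GGTtCC=2 GGTtCc=4 GGTtcc=2 GGttCC=1 GGttCc=2 GGttcc=1 GgTTCC=2 GgTTCc=4 GgTTcc=2 GgTtCC=4 GgTtCc=8 GgTtcc=4 GgttCC=2 GgttCc=4 Ggttcc=2 ggTTCC=1 ggTTCc=2 ggTTcc=1 ggTtCC=2 ggTtCc=4 ggTtcc=2 ggttCC=1 ggttCc=2 ggttcc=1
G_ tt cc hits 3/64; gcd=1; 3÷1/64÷1 = 3/64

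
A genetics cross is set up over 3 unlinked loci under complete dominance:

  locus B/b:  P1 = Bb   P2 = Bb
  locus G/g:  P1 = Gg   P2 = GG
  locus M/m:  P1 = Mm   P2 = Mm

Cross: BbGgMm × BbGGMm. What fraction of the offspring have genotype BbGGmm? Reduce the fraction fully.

BbGgMm gametes: BGM×1, BGm×1, BgM×1, Bgm×1, bGM×1, bGm×1, bgM×1, bgm×1
BbGGMm gametes: BGM×2, BGm×2, bGM×2, bGm×2
BbGgMm×BbGGMm grid (8·8=64): BBGGMM=2 BBGGMm=4 BBGGmm=2 BBGgMM=2 BBGgMm=4 BBGgmm=2 BbGGMM=4 BbGGMm=8 BbGGmm=4 BbGgMM=4 BbGgMm=8 BbGgmm=4 bbGGMM=2 bbGGMm=4 bbGGmm=2 bbGgMM=2 bbGgMm=4 bbGgmm=2
BbGGmm hits 4/64; gcd=4; 4÷4/64÷4 = 1/16

P(BbGGmm) = 1/16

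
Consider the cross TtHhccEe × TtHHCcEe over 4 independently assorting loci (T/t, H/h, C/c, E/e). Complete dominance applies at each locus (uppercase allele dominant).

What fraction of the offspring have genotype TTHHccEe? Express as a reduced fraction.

TtHhccEe gametes: THcE×2, THce×2, ThcE×2, Thce×2, tHcE×2, tHce×2, thcE×2, thce×2
TtHHCcEe gametes: THCE×2, THCe×2, THcE×2, THce×2, tHCE×2, tHCe×2, tHcE×2, tHce×2
TtHhccEe×TtHHCcEe grid (16·16=256): TTHHCcEE=4 TTHHCcEe=8 TTHHCcee=4 TTHHccEE=4 TTHHccEe=8 TTHHccee=4 TTHhCcEE=4 TTHhCcEe=8 TTHhCcee=4 TTHhccEE=4 TTHhccEe=8 TTHhccee=4 TtHHCcEE=8 TtHHCcEe=16 TtHHCcee=8 TtHHccEE=8 TtHHccEe=16 TtHHccee=8 TtHhCcEE=8 TtHhCcEe=16 TtHhCcee=8 TtHhccEE=8 TtHhccEe=16 TtHhccee=8 ttHHCcEE=4 ttHHCcEe=8 ttHHCcee=4 ttHHccEE=4 ttHHccEe=8 ttHHccee=4 ttHhCcEE=4 ttHhCcEe=8 ttHhCcee=4 ttHhccEE=4 ttHhccEe=8 ttHhccee=4
TTHHccEe hits 8/256; gcd=8; 8÷8/256÷8 = 1/32

P(TTHHccEe) = 1/32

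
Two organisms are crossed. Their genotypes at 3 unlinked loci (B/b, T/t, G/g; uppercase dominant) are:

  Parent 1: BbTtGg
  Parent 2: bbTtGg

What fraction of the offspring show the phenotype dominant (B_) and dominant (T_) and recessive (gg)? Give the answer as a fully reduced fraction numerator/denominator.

P(B_ T_ gg) = 3/32

BbTtGg gametes: BTG×1, BTg×1, BtG×1, Btg×1, bTG×1, bTg×1, btG×1, btg×1
bbTtGg gametes: bTG×2, bTg×2, btG×2, btg×2
BbTtGg×bbTtGg grid (8·8=64): BbTTGG=2 BbTTGg=4 BbTTgg=2 BbTtGG=4 BbTtGg=8 BbTtgg=4 BbttGG=2 BbttGg=4 Bbttgg=2 bbTTGG=2 bbTTGg=4 bbTTgg=2 bbTtGG=4 bbTtGg=8 bbTtgg=4 bbttGG=2 bbttGg=4 bbttgg=2
B_ T_ gg hits 6/64; gcd=2; 6÷2/64÷2 = 3/32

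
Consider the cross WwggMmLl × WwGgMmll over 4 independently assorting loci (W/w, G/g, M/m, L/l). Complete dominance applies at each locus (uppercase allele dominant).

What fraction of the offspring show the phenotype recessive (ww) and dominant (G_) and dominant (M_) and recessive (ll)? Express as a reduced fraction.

WwggMmLl gametes: WgML×2, WgMl×2, WgmL×2, Wgml×2, wgML×2, wgMl×2, wgmL×2, wgml×2
WwGgMmll gametes: WGMl×2, WGml×2, WgMl×2, Wgml×2, wGMl×2, wGml×2, wgMl×2, wgml×2
WwggMmLl×WwGgMmll grid (16·16=256): WWGgMMLl=4 WWGgMMll=4 WWGgMmLl=8 WWGgMmll=8 WWGgmmLl=4 WWGgmmll=4 WWggMMLl=4 WWggMMll=4 WWggMmLl=8 WWggMmll=8 WWggmmLl=4 WWggmmll=4 WwGgMMLl=8 WwGgMMll=8 WwGgMmLl=16 WwGgMmll=16 WwGgmmLl=8 WwGgmmll=8 WwggMMLl=8 WwggMMll=8 WwggMmLl=16 WwggMmll=16 WwggmmLl=8 Wwggmmll=8 wwGgMMLl=4 wwGgMMll=4 wwGgMmLl=8 wwGgMmll=8 wwGgmmLl=4 wwGgmmll=4 wwggMMLl=4 wwggMMll=4 wwggMmLl=8 wwggMmll=8 wwggmmLl=4 wwggmmll=4
ww G_ M_ ll hits 12/256; gcd=4; 12÷4/256÷4 = 3/64

P(ww G_ M_ ll) = 3/64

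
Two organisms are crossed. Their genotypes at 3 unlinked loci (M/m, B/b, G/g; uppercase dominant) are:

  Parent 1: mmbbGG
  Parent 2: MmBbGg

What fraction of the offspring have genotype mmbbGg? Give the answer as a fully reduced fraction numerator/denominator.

P(mmbbGg) = 1/8

mmbbGG gametes: mbG×8
MmBbGg gametes: MBG×1, MBg×1, MbG×1, Mbg×1, mBG×1, mBg×1, mbG×1, mbg×1
mmbbGG×MmBbGg grid (8·8=64): MmBbGG=8 MmBbGg=8 MmbbGG=8 MmbbGg=8 mmBbGG=8 mmBbGg=8 mmbbGG=8 mmbbGg=8
mmbbGg hits 8/64; gcd=8; 8÷8/64÷8 = 1/8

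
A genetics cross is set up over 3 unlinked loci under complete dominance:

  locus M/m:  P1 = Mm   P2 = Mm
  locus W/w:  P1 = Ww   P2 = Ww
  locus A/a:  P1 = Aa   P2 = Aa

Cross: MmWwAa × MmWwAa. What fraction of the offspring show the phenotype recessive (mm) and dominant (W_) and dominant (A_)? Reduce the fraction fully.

P(mm W_ A_) = 9/64

MmWwAa gametes: MWA×1, MWa×1, MwA×1, Mwa×1, mWA×1, mWa×1, mwA×1, mwa×1
MmWwAa gametes: MWA×1, MWa×1, MwA×1, Mwa×1, mWA×1, mWa×1, mwA×1, mwa×1
MmWwAa×MmWwAa grid (8·8=64): MMWWAA=1 MMWWAa=2 MMWWaa=1 MMWwAA=2 MMWwAa=4 MMWwaa=2 MMwwAA=1 MMwwAa=2 MMwwaa=1 MmWWAA=2 MmWWAa=4 MmWWaa=2 MmWwAA=4 MmWwAa=8 MmWwaa=4 MmwwAA=2 MmwwAa=4 Mmwwaa=2 mmWWAA=1 mmWWAa=2 mmWWaa=1 mmWwAA=2 mmWwAa=4 mmWwaa=2 mmwwAA=1 mmwwAa=2 mmwwaa=1
mm W_ A_ hits 9/64; gcd=1; 9÷1/64÷1 = 9/64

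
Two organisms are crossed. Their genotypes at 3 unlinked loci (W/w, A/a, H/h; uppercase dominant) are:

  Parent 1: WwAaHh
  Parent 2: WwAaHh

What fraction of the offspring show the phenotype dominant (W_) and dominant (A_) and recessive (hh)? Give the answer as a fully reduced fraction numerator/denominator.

WwAaHh gametes: WAH×1, WAh×1, WaH×1, Wah×1, wAH×1, wAh×1, waH×1, wah×1
WwAaHh gametes: WAH×1, WAh×1, WaH×1, Wah×1, wAH×1, wAh×1, waH×1, wah×1
WwAaHh×WwAaHh grid (8·8=64): WWAAHH=1 WWAAHh=2 WWAAhh=1 WWAaHH=2 WWAaHh=4 WWAahh=2 WWaaHH=1 WWaaHh=2 WWaahh=1 WwAAHH=2 WwAAHh=4 WwAAhh=2 WwAaHH=4 WwAaHh=8 WwAahh=4 WwaaHH=2 WwaaHh=4 Wwaahh=2 wwAAHH=1 wwAAHh=2 wwAAhh=1 wwAaHH=2 wwAaHh=4 wwAahh=2 wwaaHH=1 wwaaHh=2 wwaahh=1
W_ A_ hh hits 9/64; gcd=1; 9÷1/64÷1 = 9/64

P(W_ A_ hh) = 9/64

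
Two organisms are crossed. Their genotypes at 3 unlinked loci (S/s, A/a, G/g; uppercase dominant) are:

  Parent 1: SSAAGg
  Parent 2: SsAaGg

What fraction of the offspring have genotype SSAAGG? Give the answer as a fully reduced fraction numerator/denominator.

P(SSAAGG) = 1/16

SSAAGg gametes: SAG×4, SAg×4
SsAaGg gametes: SAG×1, SAg×1, SaG×1, Sag×1, sAG×1, sAg×1, saG×1, sag×1
SSAAGg×SsAaGg grid (8·8=64): SSAAGG=4 SSAAGg=8 SSAAgg=4 SSAaGG=4 SSAaGg=8 SSAagg=4 SsAAGG=4 SsAAGg=8 SsAAgg=4 SsAaGG=4 SsAaGg=8 SsAagg=4
SSAAGG hits 4/64; gcd=4; 4÷4/64÷4 = 1/16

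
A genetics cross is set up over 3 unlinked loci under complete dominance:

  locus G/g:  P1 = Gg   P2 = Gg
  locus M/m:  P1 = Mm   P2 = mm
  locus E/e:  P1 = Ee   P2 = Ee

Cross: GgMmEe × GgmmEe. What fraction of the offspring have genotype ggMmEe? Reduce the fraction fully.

GgMmEe gametes: GME×1, GMe×1, GmE×1, Gme×1, gME×1, gMe×1, gmE×1, gme×1
GgmmEe gametes: GmE×2, Gme×2, gmE×2, gme×2
GgMmEe×GgmmEe grid (8·8=64): GGMmEE=2 GGMmEe=4 GGMmee=2 GGmmEE=2 GGmmEe=4 GGmmee=2 GgMmEE=4 GgMmEe=8 GgMmee=4 GgmmEE=4 GgmmEe=8 Ggmmee=4 ggMmEE=2 ggMmEe=4 ggMmee=2 ggmmEE=2 ggmmEe=4 ggmmee=2
ggMmEe hits 4/64; gcd=4; 4÷4/64÷4 = 1/16

P(ggMmEe) = 1/16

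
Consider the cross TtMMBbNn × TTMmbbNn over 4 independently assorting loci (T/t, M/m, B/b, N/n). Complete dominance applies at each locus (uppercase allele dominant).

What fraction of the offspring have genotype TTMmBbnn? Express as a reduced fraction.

TtMMBbNn gametes: TMBN×2, TMBn×2, TMbN×2, TMbn×2, tMBN×2, tMBn×2, tMbN×2, tMbn×2
TTMmbbNn gametes: TMbN×4, TMbn×4, TmbN×4, Tmbn×4
TtMMBbNn×TTMmbbNn grid (16·16=256): TTMMBbNN=8 TTMMBbNn=16 TTMMBbnn=8 TTMMbbNN=8 TTMMbbNn=16 TTMMbbnn=8 TTMmBbNN=8 TTMmBbNn=16 TTMmBbnn=8 TTMmbbNN=8 TTMmbbNn=16 TTMmbbnn=8 TtMMBbNN=8 TtMMBbNn=16 TtMMBbnn=8 TtMMbbNN=8 TtMMbbNn=16 TtMMbbnn=8 TtMmBbNN=8 TtMmBbNn=16 TtMmBbnn=8 TtMmbbNN=8 TtMmbbNn=16 TtMmbbnn=8
TTMmBbnn hits 8/256; gcd=8; 8÷8/256÷8 = 1/32

P(TTMmBbnn) = 1/32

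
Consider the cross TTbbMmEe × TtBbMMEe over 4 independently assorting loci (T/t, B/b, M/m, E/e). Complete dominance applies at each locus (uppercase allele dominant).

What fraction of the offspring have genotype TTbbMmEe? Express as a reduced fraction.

P(TTbbMmEe) = 1/16

TTbbMmEe gametes: TbME×4, TbMe×4, TbmE×4, Tbme×4
TtBbMMEe gametes: TBME×2, TBMe×2, TbME×2, TbMe×2, tBME×2, tBMe×2, tbME×2, tbMe×2
TTbbMmEe×TtBbMMEe grid (16·16=256): TTBbMMEE=8 TTBbMMEe=16 TTBbMMee=8 TTBbMmEE=8 TTBbMmEe=16 TTBbMmee=8 TTbbMMEE=8 TTbbMMEe=16 TTbbMMee=8 TTbbMmEE=8 TTbbMmEe=16 TTbbMmee=8 TtBbMMEE=8 TtBbMMEe=16 TtBbMMee=8 TtBbMmEE=8 TtBbMmEe=16 TtBbMmee=8 TtbbMMEE=8 TtbbMMEe=16 TtbbMMee=8 TtbbMmEE=8 TtbbMmEe=16 TtbbMmee=8
TTbbMmEe hits 16/256; gcd=16; 16÷16/256÷16 = 1/16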